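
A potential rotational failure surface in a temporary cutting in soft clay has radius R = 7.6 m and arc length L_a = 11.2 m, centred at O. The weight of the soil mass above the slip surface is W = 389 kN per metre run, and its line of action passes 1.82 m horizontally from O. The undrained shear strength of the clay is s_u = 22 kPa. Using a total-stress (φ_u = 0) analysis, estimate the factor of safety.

Taking moments about the centre O, the resisting moment is provided by the undrained shear strength acting along the arc:
M_R = s_u·L_a·R = 22·11.20·7.6 = 1872.6 kN·m/m
M_D = W·d = 389·1.82 = 708.0 kN·m/m
FS = M_R / M_D = 1872.6 / 708.0 = 2.645

FS = 2.65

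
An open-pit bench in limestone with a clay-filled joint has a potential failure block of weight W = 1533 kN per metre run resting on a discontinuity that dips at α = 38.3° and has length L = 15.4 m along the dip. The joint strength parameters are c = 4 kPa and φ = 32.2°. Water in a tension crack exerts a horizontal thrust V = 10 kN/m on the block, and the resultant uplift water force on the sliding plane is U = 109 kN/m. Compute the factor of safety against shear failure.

Resolving the block weight along and normal to the plane and applying the Mohr–Coulomb strength on the joint:
N' = W cosα − U − V sinα = 1533·cos38.3° − 109 − 10·sin38.3° = 1087.9 kN/m
Driving force T = W sinα + V cosα = 1533·sin38.3° + 10·cos38.3° = 958.0 kN/m
Resisting force R = c·L + N'·tanφ = 4·15.4 + 1087.9·tan32.2° = 61.6 + 685.1 = 746.7 kN/m
FS = R / T = 746.7 / 958.0 = 0.779

FS = 0.78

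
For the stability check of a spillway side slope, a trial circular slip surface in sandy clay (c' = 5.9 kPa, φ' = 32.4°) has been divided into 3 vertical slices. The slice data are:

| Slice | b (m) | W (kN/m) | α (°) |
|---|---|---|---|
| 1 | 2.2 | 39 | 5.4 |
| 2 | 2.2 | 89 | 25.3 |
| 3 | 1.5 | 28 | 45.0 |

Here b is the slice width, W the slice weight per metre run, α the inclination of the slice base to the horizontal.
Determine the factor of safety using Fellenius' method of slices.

Ordinary method of slices: FS = Σ[c'·Δl_i + (W_i cosα_i)·tanφ'] / Σ W_i sinα_i, with Δl_i = b_i / cosα_i.
Slice 1: Δl = 2.2/cos5.4° = 2.210 m; N'_1 = 39·cos5.4° = 38.8; c'Δl = 13.04; W sinα = 3.7
Slice 2: Δl = 2.2/cos25.3° = 2.433 m; N'_2 = 89·cos25.3° = 80.5; c'Δl = 14.36; W sinα = 38.0
Slice 3: Δl = 1.5/cos45.0° = 2.121 m; N'_3 = 28·cos45.0° = 19.8; c'Δl = 12.52; W sinα = 19.8
Σc'Δl = 39.9 kN/m; ΣN' = 139.1 kN/m; ΣW sinα = 61.5 kN/m
Resisting = 39.9 + 139.1·tan32.4° = 39.9 + 88.3 = 128.2 kN/m
FS = 128.2 / 61.5 = 2.084

FS = 2.08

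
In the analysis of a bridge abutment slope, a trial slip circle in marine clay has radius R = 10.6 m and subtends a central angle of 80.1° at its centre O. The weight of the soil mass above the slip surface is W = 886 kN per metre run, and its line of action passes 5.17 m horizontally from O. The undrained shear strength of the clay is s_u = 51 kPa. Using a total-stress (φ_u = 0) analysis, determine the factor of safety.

Taking moments about the centre O, the resisting moment is provided by the undrained shear strength acting along the arc:
Arc length L_a = R·θ = 10.6·(80.1°·π/180) = 10.6·1.3980 = 14.82 m
M_R = s_u·L_a·R = 51·14.82·10.6 = 8011.1 kN·m/m
M_D = W·d = 886·5.17 = 4580.6 kN·m/m
FS = M_R / M_D = 8011.1 / 4580.6 = 1.749

FS = 1.75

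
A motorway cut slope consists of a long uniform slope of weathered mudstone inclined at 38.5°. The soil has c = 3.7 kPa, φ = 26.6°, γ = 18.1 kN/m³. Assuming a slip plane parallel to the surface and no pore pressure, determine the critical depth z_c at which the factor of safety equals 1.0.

z_c = 1.13 m

Setting FS = 1.00 in FS = [c + γz cos²β tanφ] / [γz sinβ cosβ] and solving for z:
z = c / [γ cosβ (FS·sinβ − cosβ·tanφ)]
  = 3.7 / [18.1·cos38.5°·(1.00·sin38.5° − cos38.5°·tan26.6°)]
  = 3.7 / [18.1·0.7826·(1.00·0.6225 − 0.7826·0.5008)]
  = 3.7 / 3.2667 = 1.133 m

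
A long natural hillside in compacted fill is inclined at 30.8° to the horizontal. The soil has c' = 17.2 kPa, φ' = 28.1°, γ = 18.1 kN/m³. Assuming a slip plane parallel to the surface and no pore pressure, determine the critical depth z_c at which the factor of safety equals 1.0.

z_c = 20.72 m

Setting FS = 1.00 in FS = [c' + γz cos²β tanφ'] / [γz sinβ cosβ] and solving for z:
z = c' / [γ cosβ (FS·sinβ − cosβ·tanφ')]
  = 17.2 / [18.1·cos30.8°·(1.00·sin30.8° − cos30.8°·tan28.1°)]
  = 17.2 / [18.1·0.8590·(1.00·0.5120 − 0.8590·0.5340)]
  = 17.2 / 0.8302 = 20.717 m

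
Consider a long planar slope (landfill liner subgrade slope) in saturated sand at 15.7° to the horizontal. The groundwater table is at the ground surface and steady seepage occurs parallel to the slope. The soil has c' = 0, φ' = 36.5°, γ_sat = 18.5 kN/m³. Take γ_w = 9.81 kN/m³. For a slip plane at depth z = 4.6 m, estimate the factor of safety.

FS = 1.24

With seepage parallel to the slope and the water table at the surface, the effective normal stress on the slip plane uses the buoyant unit weight γ' = γ_sat − γ_w while the driving shear stress uses γ_sat:
FS = [c' + γ' z cos²β tanφ'] / [γ_sat z sinβ cosβ]
(For c' = 0 this reduces to FS = (γ'/γ_sat)·tanφ'/tanβ.)
γ' = 18.5 − 9.81 = 8.69 kN/m³
Numerator = 0.0 + 8.69·4.6·cos²15.7°·tan36.5° = 0.0 + 8.69·4.6·0.9268·0.7400 = 27.413 kPa
Denominator = 18.5·4.6·sin15.7°·cos15.7° = 18.5·4.6·0.2706·0.9627 = 22.169 kPa
FS = 27.413 / 22.169 = 1.237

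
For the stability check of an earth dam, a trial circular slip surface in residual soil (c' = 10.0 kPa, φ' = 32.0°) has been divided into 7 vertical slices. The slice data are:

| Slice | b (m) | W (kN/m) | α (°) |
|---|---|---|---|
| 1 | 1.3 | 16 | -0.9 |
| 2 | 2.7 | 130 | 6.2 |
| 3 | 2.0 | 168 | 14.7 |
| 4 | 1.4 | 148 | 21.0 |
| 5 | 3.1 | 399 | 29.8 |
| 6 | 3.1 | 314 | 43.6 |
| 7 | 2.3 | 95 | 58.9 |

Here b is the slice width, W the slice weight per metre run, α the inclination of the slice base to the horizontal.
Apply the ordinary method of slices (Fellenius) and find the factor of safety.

Ordinary method of slices: FS = Σ[c'·Δl_i + (W_i cosα_i)·tanφ'] / Σ W_i sinα_i, with Δl_i = b_i / cosα_i.
Slice 1: Δl = 1.3/cos(-0.9°) = 1.300 m; N'_1 = 16·cos(-0.9°) = 16.0; c'Δl = 13.00; W sinα = -0.3
Slice 2: Δl = 2.7/cos6.2° = 2.716 m; N'_2 = 130·cos6.2° = 129.2; c'Δl = 27.16; W sinα = 14.0
Slice 3: Δl = 2.0/cos14.7° = 2.068 m; N'_3 = 168·cos14.7° = 162.5; c'Δl = 20.68; W sinα = 42.6
Slice 4: Δl = 1.4/cos21.0° = 1.500 m; N'_4 = 148·cos21.0° = 138.2; c'Δl = 15.00; W sinα = 53.0
Slice 5: Δl = 3.1/cos29.8° = 3.572 m; N'_5 = 399·cos29.8° = 346.2; c'Δl = 35.72; W sinα = 198.3
Slice 6: Δl = 3.1/cos43.6° = 4.281 m; N'_6 = 314·cos43.6° = 227.4; c'Δl = 42.81; W sinα = 216.5
Slice 7: Δl = 2.3/cos58.9° = 4.453 m; N'_7 = 95·cos58.9° = 49.1; c'Δl = 44.53; W sinα = 81.3
Σc'Δl = 198.9 kN/m; ΣN' = 1068.6 kN/m; ΣW sinα = 605.6 kN/m
Resisting = 198.9 + 1068.6·tan32.0° = 198.9 + 667.7 = 866.6 kN/m
FS = 866.6 / 605.6 = 1.431

FS = 1.43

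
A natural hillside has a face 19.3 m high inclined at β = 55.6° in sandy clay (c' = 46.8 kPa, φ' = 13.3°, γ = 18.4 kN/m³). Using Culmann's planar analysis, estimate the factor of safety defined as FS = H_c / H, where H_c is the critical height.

H_c = (4c'/γ) · sinβ cosφ' / [1 − cos(β − φ')]
    = (4·46.8/18.4) · sin55.6°·cos13.3° / [1 − cos42.3°]
    = 10.174 · 0.8030 / 0.2604 = 31.38 m
FS = H_c / H = 31.38 / 19.3 = 1.626

FS = 1.63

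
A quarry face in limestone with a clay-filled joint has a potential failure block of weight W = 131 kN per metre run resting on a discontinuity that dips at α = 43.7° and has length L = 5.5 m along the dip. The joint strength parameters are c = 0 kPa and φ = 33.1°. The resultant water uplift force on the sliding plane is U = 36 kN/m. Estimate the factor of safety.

FS = 0.42

Resolving the block weight along and normal to the plane and applying the Mohr–Coulomb strength on the joint:
N' = W cosα − U = 131·cos43.7° − 36 = 58.7 kN/m
Driving force T = W sinα = 131·sin43.7° = 90.5 kN/m
Resisting force R = c·L + N'·tanφ = 0·5.5 + 58.7·tan33.1° = 0.0 + 38.3 = 38.3 kN/m
FS = R / T = 38.3 / 90.5 = 0.423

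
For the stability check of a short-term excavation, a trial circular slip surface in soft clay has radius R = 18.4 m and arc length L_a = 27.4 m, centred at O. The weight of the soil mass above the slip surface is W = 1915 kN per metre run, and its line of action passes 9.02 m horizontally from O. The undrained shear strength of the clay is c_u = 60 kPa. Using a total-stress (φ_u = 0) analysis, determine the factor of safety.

Taking moments about the centre O, the resisting moment is provided by the undrained shear strength acting along the arc:
M_R = c_u·L_a·R = 60·27.40·18.4 = 30249.6 kN·m/m
M_D = W·d = 1915·9.02 = 17273.3 kN·m/m
FS = M_R / M_D = 30249.6 / 17273.3 = 1.751

FS = 1.75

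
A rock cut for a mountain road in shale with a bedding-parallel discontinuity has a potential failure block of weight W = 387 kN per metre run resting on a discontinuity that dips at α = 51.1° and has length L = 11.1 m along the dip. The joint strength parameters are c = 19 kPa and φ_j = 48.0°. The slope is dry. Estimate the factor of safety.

FS = 1.60

Resolving the block weight along and normal to the plane and applying the Mohr–Coulomb strength on the joint:
N' = W cosα = 387·cos51.1° = 243.0 kN/m
Driving force T = W sinα = 387·sin51.1° = 301.2 kN/m
Resisting force R = c·L + N'·tanφ_j = 19·11.1 + 243.0·tan48.0° = 210.9 + 269.9 = 480.8 kN/m
FS = R / T = 480.8 / 301.2 = 1.596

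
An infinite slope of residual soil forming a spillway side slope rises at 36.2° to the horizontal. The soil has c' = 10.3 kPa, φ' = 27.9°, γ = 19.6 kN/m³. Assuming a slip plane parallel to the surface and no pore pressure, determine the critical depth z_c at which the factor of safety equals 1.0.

Setting FS = 1.00 in FS = [c' + γz cos²β tanφ'] / [γz sinβ cosβ] and solving for z:
z = c' / [γ cosβ (FS·sinβ − cosβ·tanφ')]
  = 10.3 / [19.6·cos36.2°·(1.00·sin36.2° − cos36.2°·tan27.9°)]
  = 10.3 / [19.6·0.8070·(1.00·0.5906 − 0.8070·0.5295)]
  = 10.3 / 2.5835 = 3.987 m

z_c = 3.99 m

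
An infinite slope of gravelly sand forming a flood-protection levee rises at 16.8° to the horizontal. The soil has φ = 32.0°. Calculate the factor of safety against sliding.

For a dry cohesionless infinite slope the factor of safety is FS = tanφ / tanβ.
FS = tan32.0° / tan16.8° = 0.6249 / 0.3019 = 2.070

FS = 2.07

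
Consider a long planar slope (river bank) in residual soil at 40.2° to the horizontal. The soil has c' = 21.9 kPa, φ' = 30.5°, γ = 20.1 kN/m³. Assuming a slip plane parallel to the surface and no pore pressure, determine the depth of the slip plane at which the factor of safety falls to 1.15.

z = 4.88 m

Setting FS = 1.15 in FS = [c' + γz cos²β tanφ'] / [γz sinβ cosβ] and solving for z:
z = c' / [γ cosβ (FS·sinβ − cosβ·tanφ')]
  = 21.9 / [20.1·cos40.2°·(1.15·sin40.2° − cos40.2°·tan30.5°)]
  = 21.9 / [20.1·0.7638·(1.15·0.6455 − 0.7638·0.5890)]
  = 21.9 / 4.4885 = 4.879 m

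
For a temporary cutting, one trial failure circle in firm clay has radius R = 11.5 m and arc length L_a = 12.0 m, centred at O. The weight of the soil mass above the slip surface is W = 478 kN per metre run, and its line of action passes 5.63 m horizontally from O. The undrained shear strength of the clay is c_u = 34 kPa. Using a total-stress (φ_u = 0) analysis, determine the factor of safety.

Taking moments about the centre O, the resisting moment is provided by the undrained shear strength acting along the arc:
M_R = c_u·L_a·R = 34·12.00·11.5 = 4692.0 kN·m/m
M_D = W·d = 478·5.63 = 2691.1 kN·m/m
FS = M_R / M_D = 4692.0 / 2691.1 = 1.743

FS = 1.74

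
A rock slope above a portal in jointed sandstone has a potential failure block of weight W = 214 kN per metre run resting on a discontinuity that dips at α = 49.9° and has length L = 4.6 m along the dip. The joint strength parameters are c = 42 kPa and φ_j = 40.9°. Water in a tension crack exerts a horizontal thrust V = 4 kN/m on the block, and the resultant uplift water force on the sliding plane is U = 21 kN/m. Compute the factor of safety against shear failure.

Resolving the block weight along and normal to the plane and applying the Mohr–Coulomb strength on the joint:
N' = W cosα − U − V sinα = 214·cos49.9° − 21 − 4·sin49.9° = 113.8 kN/m
Driving force T = W sinα + V cosα = 214·sin49.9° + 4·cos49.9° = 166.3 kN/m
Resisting force R = c·L + N'·tanφ_j = 42·4.6 + 113.8·tan40.9° = 193.2 + 98.6 = 291.8 kN/m
FS = R / T = 291.8 / 166.3 = 1.755

FS = 1.75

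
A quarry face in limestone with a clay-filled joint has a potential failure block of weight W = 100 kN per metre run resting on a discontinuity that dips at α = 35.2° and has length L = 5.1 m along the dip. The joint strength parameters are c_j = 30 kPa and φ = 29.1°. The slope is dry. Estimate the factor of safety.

FS = 3.44

Resolving the block weight along and normal to the plane and applying the Mohr–Coulomb strength on the joint:
N' = W cosα = 100·cos35.2° = 81.7 kN/m
Driving force T = W sinα = 100·sin35.2° = 57.6 kN/m
Resisting force R = c_j·L + N'·tanφ = 30·5.1 + 81.7·tan29.1° = 153.0 + 45.5 = 198.5 kN/m
FS = R / T = 198.5 / 57.6 = 3.443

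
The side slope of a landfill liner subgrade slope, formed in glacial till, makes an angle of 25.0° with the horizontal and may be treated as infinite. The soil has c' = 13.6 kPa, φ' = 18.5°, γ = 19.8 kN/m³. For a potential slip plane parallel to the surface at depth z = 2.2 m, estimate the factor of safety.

For an infinite slope with a slip plane parallel to the surface (no pore pressure): FS = [c' + γz cos²β tanφ'] / [γz sinβ cosβ].
γz = 19.8·2.2 = 43.56 kN/m²
Numerator = 13.6 + 43.56·cos²25.0°·tan18.5° = 13.6 + 43.56·0.8214·0.3346 = 25.572 kPa
Denominator = 43.56·sin25.0°·cos25.0° = 43.56·0.4226·0.9063 = 16.684 kPa
FS = 25.572 / 16.684 = 1.533

FS = 1.53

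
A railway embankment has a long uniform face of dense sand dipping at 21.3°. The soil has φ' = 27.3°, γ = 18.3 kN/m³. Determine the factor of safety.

FS = 1.32

For a dry cohesionless infinite slope the factor of safety is FS = tanφ' / tanβ.
FS = tan27.3° / tan21.3° = 0.5161 / 0.3899 = 1.324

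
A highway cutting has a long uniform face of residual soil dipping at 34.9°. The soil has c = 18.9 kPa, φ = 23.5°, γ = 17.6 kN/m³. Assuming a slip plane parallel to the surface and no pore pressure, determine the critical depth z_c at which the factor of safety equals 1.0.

Setting FS = 1.00 in FS = [c + γz cos²β tanφ] / [γz sinβ cosβ] and solving for z:
z = c / [γ cosβ (FS·sinβ − cosβ·tanφ)]
  = 18.9 / [17.6·cos34.9°·(1.00·sin34.9° − cos34.9°·tan23.5°)]
  = 18.9 / [17.6·0.8202·(1.00·0.5721 − 0.8202·0.4348)]
  = 18.9 / 3.1112 = 6.075 m

z_c = 6.07 m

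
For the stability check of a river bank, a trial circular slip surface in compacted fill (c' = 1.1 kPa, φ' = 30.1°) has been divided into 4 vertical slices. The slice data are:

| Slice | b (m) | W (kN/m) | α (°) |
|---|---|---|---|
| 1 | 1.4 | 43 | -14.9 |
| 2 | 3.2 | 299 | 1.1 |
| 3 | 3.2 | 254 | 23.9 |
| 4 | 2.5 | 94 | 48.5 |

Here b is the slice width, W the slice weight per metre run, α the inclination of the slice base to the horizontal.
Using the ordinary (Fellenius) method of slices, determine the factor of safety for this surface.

Ordinary method of slices: FS = Σ[c'·Δl_i + (W_i cosα_i)·tanφ'] / Σ W_i sinα_i, with Δl_i = b_i / cosα_i.
Slice 1: Δl = 1.4/cos(-14.9°) = 1.449 m; N'_1 = 43·cos(-14.9°) = 41.6; c'Δl = 1.59; W sinα = -11.1
Slice 2: Δl = 3.2/cos1.1° = 3.201 m; N'_2 = 299·cos1.1° = 298.9; c'Δl = 3.52; W sinα = 5.7
Slice 3: Δl = 3.2/cos23.9° = 3.500 m; N'_3 = 254·cos23.9° = 232.2; c'Δl = 3.85; W sinα = 102.9
Slice 4: Δl = 2.5/cos48.5° = 3.773 m; N'_4 = 94·cos48.5° = 62.3; c'Δl = 4.15; W sinα = 70.4
Σc'Δl = 13.1 kN/m; ΣN' = 635.0 kN/m; ΣW sinα = 168.0 kN/m
Resisting = 13.1 + 635.0·tan30.1° = 13.1 + 368.1 = 381.2 kN/m
FS = 381.2 / 168.0 = 2.269

FS = 2.27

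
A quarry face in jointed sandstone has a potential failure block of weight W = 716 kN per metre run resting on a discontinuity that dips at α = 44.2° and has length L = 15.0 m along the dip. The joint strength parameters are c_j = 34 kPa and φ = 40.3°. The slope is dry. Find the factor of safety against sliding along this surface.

Resolving the block weight along and normal to the plane and applying the Mohr–Coulomb strength on the joint:
N' = W cosα = 716·cos44.2° = 513.3 kN/m
Driving force T = W sinα = 716·sin44.2° = 499.2 kN/m
Resisting force R = c_j·L + N'·tanφ = 34·15.0 + 513.3·tan40.3° = 510.0 + 435.3 = 945.3 kN/m
FS = R / T = 945.3 / 499.2 = 1.894

FS = 1.89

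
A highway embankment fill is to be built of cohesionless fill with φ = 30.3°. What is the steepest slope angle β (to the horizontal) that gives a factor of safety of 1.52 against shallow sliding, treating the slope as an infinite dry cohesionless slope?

For an infinite dry cohesionless slope FS = tanφ/tanβ, so tanβ = tanφ / FS.
tanβ = tan30.3° / 1.52 = 0.5844 / 1.52 = 0.3844
β = arctan(0.3844) = 21.03°

β = 21.0°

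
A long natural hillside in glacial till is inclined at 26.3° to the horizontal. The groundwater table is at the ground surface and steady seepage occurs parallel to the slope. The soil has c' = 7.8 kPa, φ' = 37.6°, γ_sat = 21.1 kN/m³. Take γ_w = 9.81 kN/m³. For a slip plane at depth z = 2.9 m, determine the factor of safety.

FS = 1.15

With seepage parallel to the slope and the water table at the surface, the effective normal stress on the slip plane uses the buoyant unit weight γ' = γ_sat − γ_w while the driving shear stress uses γ_sat:
FS = [c' + γ' z cos²β tanφ'] / [γ_sat z sinβ cosβ]
γ' = 21.1 − 9.81 = 11.29 kN/m³
Numerator = 7.8 + 11.29·2.9·cos²26.3°·tan37.6° = 7.8 + 11.29·2.9·0.8037·0.7701 = 28.064 kPa
Denominator = 21.1·2.9·sin26.3°·cos26.3° = 21.1·2.9·0.4431·0.8965 = 24.305 kPa
FS = 28.064 / 24.305 = 1.155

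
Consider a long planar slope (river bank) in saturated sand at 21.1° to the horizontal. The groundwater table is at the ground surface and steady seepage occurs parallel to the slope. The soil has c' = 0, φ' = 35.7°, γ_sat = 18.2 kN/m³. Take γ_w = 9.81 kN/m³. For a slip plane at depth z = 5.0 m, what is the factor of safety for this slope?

FS = 0.86

With seepage parallel to the slope and the water table at the surface, the effective normal stress on the slip plane uses the buoyant unit weight γ' = γ_sat − γ_w while the driving shear stress uses γ_sat:
FS = [c' + γ' z cos²β tanφ'] / [γ_sat z sinβ cosβ]
(For c' = 0 this reduces to FS = (γ'/γ_sat)·tanφ'/tanβ.)
γ' = 18.2 − 9.81 = 8.39 kN/m³
Numerator = 0.0 + 8.39·5.0·cos²21.1°·tan35.7° = 0.0 + 8.39·5.0·0.8704·0.7186 = 26.238 kPa
Denominator = 18.2·5.0·sin21.1°·cos21.1° = 18.2·5.0·0.3600·0.9330 = 30.563 kPa
FS = 26.238 / 30.563 = 0.858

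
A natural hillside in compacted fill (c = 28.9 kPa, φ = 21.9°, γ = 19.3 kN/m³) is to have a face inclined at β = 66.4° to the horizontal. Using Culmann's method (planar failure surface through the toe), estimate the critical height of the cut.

Culmann's analysis gives the critical failure plane at α_cr = (β + φ)/2 = (66.4 + 21.9)/2 = 44.2°, and the critical height
H_c = (4c/γ) · sinβ cosφ / [1 − cos(β − φ)]
    = (4·28.9/19.3) · sin66.4°·cos21.9° / [1 − cos(44.5°)]
    = 5.990 · 0.9164·0.9278 / [1 − 0.7133]
    = 5.990 · 0.8502 / 0.2867
    = 17.76 m

H_c = 17.76 m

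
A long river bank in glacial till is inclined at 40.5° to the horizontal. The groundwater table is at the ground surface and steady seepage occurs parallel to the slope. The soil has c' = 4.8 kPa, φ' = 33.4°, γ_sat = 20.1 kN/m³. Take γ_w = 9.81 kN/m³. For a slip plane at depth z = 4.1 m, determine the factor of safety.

FS = 0.51

With seepage parallel to the slope and the water table at the surface, the effective normal stress on the slip plane uses the buoyant unit weight γ' = γ_sat − γ_w while the driving shear stress uses γ_sat:
FS = [c' + γ' z cos²β tanφ'] / [γ_sat z sinβ cosβ]
γ' = 20.1 − 9.81 = 10.29 kN/m³
Numerator = 4.8 + 10.29·4.1·cos²40.5°·tan33.4° = 4.8 + 10.29·4.1·0.5782·0.6594 = 20.885 kPa
Denominator = 20.1·4.1·sin40.5°·cos40.5° = 20.1·4.1·0.6494·0.7604 = 40.698 kPa
FS = 20.885 / 40.698 = 0.513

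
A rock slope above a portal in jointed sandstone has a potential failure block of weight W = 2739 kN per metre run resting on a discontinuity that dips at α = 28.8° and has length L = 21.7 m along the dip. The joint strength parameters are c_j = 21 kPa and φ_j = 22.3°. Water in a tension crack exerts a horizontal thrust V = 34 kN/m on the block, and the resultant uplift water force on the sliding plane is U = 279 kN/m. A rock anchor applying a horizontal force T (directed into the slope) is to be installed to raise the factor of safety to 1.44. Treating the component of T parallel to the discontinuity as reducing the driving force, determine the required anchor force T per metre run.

Resolving forces along and normal to the sliding plane, with the horizontal anchor force T adding T·sinα to the effective normal force and T·cosα acting up the plane against the driving force:
FS = [c_jL + (W cosα − U − V sinα + T sinα) tanφ_j] / [W sinα + V cosα − T cosα]
Without the anchor: N' = 2104.8 kN/m, driving T_d = 1349.3 kN/m, resisting R = 21·21.7 + 2104.8·tan22.3° = 1319.0 kN/m, FS = 0.98.
Setting FS = 1.44 and solving for T:
1.44·(1349.3 − T cos28.8°) = 1319.0 + T sin28.8°·tan22.3°
T·(sin28.8°·tan22.3° + 1.44·cos28.8°) = 1.44·1349.3 − 1319.0
T·(0.4818·0.4101 + 1.44·0.8763) = 1943.0 − 1319.0 = 624.1
T·1.4595 = 624.1
T = 427.6 kN/m

T = 428 kN/m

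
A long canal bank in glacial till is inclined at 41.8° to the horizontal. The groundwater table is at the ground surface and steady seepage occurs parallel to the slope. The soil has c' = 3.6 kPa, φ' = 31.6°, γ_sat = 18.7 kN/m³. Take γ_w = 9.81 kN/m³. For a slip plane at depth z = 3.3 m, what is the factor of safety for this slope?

With seepage parallel to the slope and the water table at the surface, the effective normal stress on the slip plane uses the buoyant unit weight γ' = γ_sat − γ_w while the driving shear stress uses γ_sat:
FS = [c' + γ' z cos²β tanφ'] / [γ_sat z sinβ cosβ]
γ' = 18.7 − 9.81 = 8.89 kN/m³
Numerator = 3.6 + 8.89·3.3·cos²41.8°·tan31.6° = 3.6 + 8.89·3.3·0.5557·0.6152 = 13.630 kPa
Denominator = 18.7·3.3·sin41.8°·cos41.8° = 18.7·3.3·0.6665·0.7455 = 30.663 kPa
FS = 13.630 / 30.663 = 0.445

FS = 0.44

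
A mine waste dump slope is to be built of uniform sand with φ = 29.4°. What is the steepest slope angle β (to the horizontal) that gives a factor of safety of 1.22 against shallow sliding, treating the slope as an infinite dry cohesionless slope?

For an infinite dry cohesionless slope FS = tanφ/tanβ, so tanβ = tanφ / FS.
tanβ = tan29.4° / 1.22 = 0.5635 / 1.22 = 0.4619
β = arctan(0.4619) = 24.79°

β = 24.8°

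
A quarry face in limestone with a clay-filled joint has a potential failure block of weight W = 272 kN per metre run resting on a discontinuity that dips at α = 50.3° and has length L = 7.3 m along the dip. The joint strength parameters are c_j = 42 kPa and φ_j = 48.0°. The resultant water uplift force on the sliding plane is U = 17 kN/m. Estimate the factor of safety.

Resolving the block weight along and normal to the plane and applying the Mohr–Coulomb strength on the joint:
N' = W cosα − U = 272·cos50.3° − 17 = 156.7 kN/m
Driving force T = W sinα = 272·sin50.3° = 209.3 kN/m
Resisting force R = c_j·L + N'·tanφ_j = 42·7.3 + 156.7·tan48.0° = 306.6 + 174.1 = 480.7 kN/m
FS = R / T = 480.7 / 209.3 = 2.297

FS = 2.30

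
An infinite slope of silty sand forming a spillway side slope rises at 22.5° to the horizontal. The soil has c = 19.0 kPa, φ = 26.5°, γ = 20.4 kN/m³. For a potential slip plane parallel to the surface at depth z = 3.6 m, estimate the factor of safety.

For an infinite slope with a slip plane parallel to the surface (no pore pressure): FS = [c + γz cos²β tanφ] / [γz sinβ cosβ].
γz = 20.4·3.6 = 73.44 kN/m²
Numerator = 19.0 + 73.44·cos²22.5°·tan26.5° = 19.0 + 73.44·0.8536·0.4986 = 50.254 kPa
Denominator = 73.44·sin22.5°·cos22.5° = 73.44·0.3827·0.9239 = 25.965 kPa
FS = 50.254 / 25.965 = 1.935

FS = 1.94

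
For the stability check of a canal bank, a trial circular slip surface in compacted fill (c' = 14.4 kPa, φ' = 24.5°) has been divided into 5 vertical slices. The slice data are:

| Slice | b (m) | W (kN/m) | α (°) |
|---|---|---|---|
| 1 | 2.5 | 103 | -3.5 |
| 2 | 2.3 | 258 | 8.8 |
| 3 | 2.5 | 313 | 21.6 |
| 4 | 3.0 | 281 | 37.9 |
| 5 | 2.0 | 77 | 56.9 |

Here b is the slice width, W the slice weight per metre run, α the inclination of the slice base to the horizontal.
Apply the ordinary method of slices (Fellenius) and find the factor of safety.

Ordinary method of slices: FS = Σ[c'·Δl_i + (W_i cosα_i)·tanφ'] / Σ W_i sinα_i, with Δl_i = b_i / cosα_i.
Slice 1: Δl = 2.5/cos(-3.5°) = 2.505 m; N'_1 = 103·cos(-3.5°) = 102.8; c'Δl = 36.07; W sinα = -6.3
Slice 2: Δl = 2.3/cos8.8° = 2.327 m; N'_2 = 258·cos8.8° = 255.0; c'Δl = 33.51; W sinα = 39.5
Slice 3: Δl = 2.5/cos21.6° = 2.689 m; N'_3 = 313·cos21.6° = 291.0; c'Δl = 38.72; W sinα = 115.2
Slice 4: Δl = 3.0/cos37.9° = 3.802 m; N'_4 = 281·cos37.9° = 221.7; c'Δl = 54.75; W sinα = 172.6
Slice 5: Δl = 2.0/cos56.9° = 3.662 m; N'_5 = 77·cos56.9° = 42.0; c'Δl = 52.74; W sinα = 64.5
Σc'Δl = 215.8 kN/m; ΣN' = 912.6 kN/m; ΣW sinα = 385.5 kN/m
Resisting = 215.8 + 912.6·tan24.5° = 215.8 + 415.9 = 631.7 kN/m
FS = 631.7 / 385.5 = 1.638

FS = 1.64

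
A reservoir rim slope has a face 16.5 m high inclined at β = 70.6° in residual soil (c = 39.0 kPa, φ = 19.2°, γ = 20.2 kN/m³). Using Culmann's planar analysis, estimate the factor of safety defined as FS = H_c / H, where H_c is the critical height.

H_c = (4c/γ) · sinβ cosφ / [1 − cos(β − φ)]
    = (4·39.0/20.2) · sin70.6°·cos19.2° / [1 − cos51.4°]
    = 7.723 · 0.8908 / 0.3761 = 18.29 m
FS = H_c / H = 18.29 / 16.5 = 1.108

FS = 1.11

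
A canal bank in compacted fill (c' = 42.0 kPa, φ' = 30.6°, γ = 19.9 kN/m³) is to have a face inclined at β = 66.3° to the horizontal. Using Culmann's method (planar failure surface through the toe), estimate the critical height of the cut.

Culmann's analysis gives the critical failure plane at α_cr = (β + φ')/2 = (66.3 + 30.6)/2 = 48.5°, and the critical height
H_c = (4c'/γ) · sinβ cosφ' / [1 − cos(β − φ')]
    = (4·42.0/19.9) · sin66.3°·cos30.6° / [1 − cos(35.7°)]
    = 8.442 · 0.9157·0.8607 / [1 − 0.8121]
    = 8.442 · 0.7881 / 0.1879
    = 35.41 m

H_c = 35.41 m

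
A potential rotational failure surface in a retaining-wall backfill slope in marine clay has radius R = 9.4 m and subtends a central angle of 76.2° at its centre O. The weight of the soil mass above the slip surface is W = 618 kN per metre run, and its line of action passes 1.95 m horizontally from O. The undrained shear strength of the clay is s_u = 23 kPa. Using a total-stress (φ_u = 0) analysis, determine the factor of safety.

FS = 2.24

Taking moments about the centre O, the resisting moment is provided by the undrained shear strength acting along the arc:
Arc length L_a = R·θ = 9.4·(76.2°·π/180) = 9.4·1.3299 = 12.50 m
M_R = s_u·L_a·R = 23·12.50·9.4 = 2702.8 kN·m/m
M_D = W·d = 618·1.95 = 1205.1 kN·m/m
FS = M_R / M_D = 2702.8 / 1205.1 = 2.243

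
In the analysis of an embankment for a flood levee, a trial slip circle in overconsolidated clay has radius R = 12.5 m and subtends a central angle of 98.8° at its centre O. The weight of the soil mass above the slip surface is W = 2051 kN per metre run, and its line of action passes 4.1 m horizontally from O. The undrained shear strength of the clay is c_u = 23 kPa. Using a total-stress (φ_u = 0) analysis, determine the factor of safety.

FS = 0.74

Taking moments about the centre O, the resisting moment is provided by the undrained shear strength acting along the arc:
Arc length L_a = R·θ = 12.5·(98.8°·π/180) = 12.5·1.7244 = 21.55 m
M_R = c_u·L_a·R = 23·21.55·12.5 = 6197.0 kN·m/m
M_D = W·d = 2051·4.1 = 8409.1 kN·m/m
FS = M_R / M_D = 6197.0 / 8409.1 = 0.737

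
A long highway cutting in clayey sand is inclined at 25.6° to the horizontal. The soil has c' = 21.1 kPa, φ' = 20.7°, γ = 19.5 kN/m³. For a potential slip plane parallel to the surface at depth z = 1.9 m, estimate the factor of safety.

FS = 2.25

For an infinite slope with a slip plane parallel to the surface (no pore pressure): FS = [c' + γz cos²β tanφ'] / [γz sinβ cosβ].
γz = 19.5·1.9 = 37.05 kN/m²
Numerator = 21.1 + 37.05·cos²25.6°·tan20.7° = 21.1 + 37.05·0.8133·0.3779 = 32.486 kPa
Denominator = 37.05·sin25.6°·cos25.6° = 37.05·0.4321·0.9018 = 14.437 kPa
FS = 32.486 / 14.437 = 2.250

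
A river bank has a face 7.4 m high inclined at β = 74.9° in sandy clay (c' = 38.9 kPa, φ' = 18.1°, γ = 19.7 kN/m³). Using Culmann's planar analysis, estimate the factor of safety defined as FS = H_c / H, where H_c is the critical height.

FS = 2.16

H_c = (4c'/γ) · sinβ cosφ' / [1 − cos(β − φ')]
    = (4·38.9/19.7) · sin74.9°·cos18.1° / [1 − cos56.8°]
    = 7.898 · 0.9177 / 0.4524 = 16.02 m
FS = H_c / H = 16.02 / 7.4 = 2.165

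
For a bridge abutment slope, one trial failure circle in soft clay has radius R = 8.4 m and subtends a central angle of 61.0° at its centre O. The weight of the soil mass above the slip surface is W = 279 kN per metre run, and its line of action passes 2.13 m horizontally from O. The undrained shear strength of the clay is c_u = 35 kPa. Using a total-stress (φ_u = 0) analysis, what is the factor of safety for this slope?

Taking moments about the centre O, the resisting moment is provided by the undrained shear strength acting along the arc:
Arc length L_a = R·θ = 8.4·(61.0°·π/180) = 8.4·1.0647 = 8.94 m
M_R = c_u·L_a·R = 35·8.94·8.4 = 2629.3 kN·m/m
M_D = W·d = 279·2.13 = 594.3 kN·m/m
FS = M_R / M_D = 2629.3 / 594.3 = 4.424

FS = 4.42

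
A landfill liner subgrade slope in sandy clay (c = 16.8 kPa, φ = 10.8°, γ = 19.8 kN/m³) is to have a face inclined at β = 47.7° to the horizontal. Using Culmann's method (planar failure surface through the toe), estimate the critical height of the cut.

Culmann's analysis gives the critical failure plane at α_cr = (β + φ)/2 = (47.7 + 10.8)/2 = 29.2°, and the critical height
H_c = (4c/γ) · sinβ cosφ / [1 − cos(β − φ)]
    = (4·16.8/19.8) · sin47.7°·cos10.8° / [1 − cos(36.9°)]
    = 3.394 · 0.7396·0.9823 / [1 − 0.7997]
    = 3.394 · 0.7265 / 0.2003
    = 12.31 m

H_c = 12.31 m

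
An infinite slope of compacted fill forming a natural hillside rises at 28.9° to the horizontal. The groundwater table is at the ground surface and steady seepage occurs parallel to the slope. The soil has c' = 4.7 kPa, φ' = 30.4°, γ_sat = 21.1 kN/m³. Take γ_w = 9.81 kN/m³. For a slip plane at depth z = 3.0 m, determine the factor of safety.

With seepage parallel to the slope and the water table at the surface, the effective normal stress on the slip plane uses the buoyant unit weight γ' = γ_sat − γ_w while the driving shear stress uses γ_sat:
FS = [c' + γ' z cos²β tanφ'] / [γ_sat z sinβ cosβ]
γ' = 21.1 − 9.81 = 11.29 kN/m³
Numerator = 4.7 + 11.29·3.0·cos²28.9°·tan30.4° = 4.7 + 11.29·3.0·0.7664·0.5867 = 19.930 kPa
Denominator = 21.1·3.0·sin28.9°·cos28.9° = 21.1·3.0·0.4833·0.8755 = 26.782 kPa
FS = 19.930 / 26.782 = 0.744

FS = 0.74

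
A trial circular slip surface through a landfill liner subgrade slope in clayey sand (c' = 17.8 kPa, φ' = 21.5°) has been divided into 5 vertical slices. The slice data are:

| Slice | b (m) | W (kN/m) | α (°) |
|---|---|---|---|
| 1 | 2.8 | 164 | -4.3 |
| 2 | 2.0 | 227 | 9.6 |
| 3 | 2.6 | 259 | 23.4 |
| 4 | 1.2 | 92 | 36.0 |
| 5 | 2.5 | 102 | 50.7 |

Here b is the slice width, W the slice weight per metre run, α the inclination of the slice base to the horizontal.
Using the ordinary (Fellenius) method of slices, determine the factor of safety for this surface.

Ordinary method of slices: FS = Σ[c'·Δl_i + (W_i cosα_i)·tanφ'] / Σ W_i sinα_i, with Δl_i = b_i / cosα_i.
Slice 1: Δl = 2.8/cos(-4.3°) = 2.808 m; N'_1 = 164·cos(-4.3°) = 163.5; c'Δl = 49.98; W sinα = -12.3
Slice 2: Δl = 2.0/cos9.6° = 2.028 m; N'_2 = 227·cos9.6° = 223.8; c'Δl = 36.11; W sinα = 37.9
Slice 3: Δl = 2.6/cos23.4° = 2.833 m; N'_3 = 259·cos23.4° = 237.7; c'Δl = 50.43; W sinα = 102.9
Slice 4: Δl = 1.2/cos36.0° = 1.483 m; N'_4 = 92·cos36.0° = 74.4; c'Δl = 26.40; W sinα = 54.1
Slice 5: Δl = 2.5/cos50.7° = 3.947 m; N'_5 = 102·cos50.7° = 64.6; c'Δl = 70.26; W sinα = 78.9
Σc'Δl = 233.2 kN/m; ΣN' = 764.1 kN/m; ΣW sinα = 261.4 kN/m
Resisting = 233.2 + 764.1·tan21.5° = 233.2 + 301.0 = 534.2 kN/m
FS = 534.2 / 261.4 = 2.043

FS = 2.04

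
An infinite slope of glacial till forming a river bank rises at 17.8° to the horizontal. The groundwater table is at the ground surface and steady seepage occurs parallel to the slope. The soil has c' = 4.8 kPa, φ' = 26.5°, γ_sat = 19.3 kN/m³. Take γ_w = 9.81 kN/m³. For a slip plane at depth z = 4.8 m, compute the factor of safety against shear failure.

FS = 0.94

With seepage parallel to the slope and the water table at the surface, the effective normal stress on the slip plane uses the buoyant unit weight γ' = γ_sat − γ_w while the driving shear stress uses γ_sat:
FS = [c' + γ' z cos²β tanφ'] / [γ_sat z sinβ cosβ]
γ' = 19.3 − 9.81 = 9.49 kN/m³
Numerator = 4.8 + 9.49·4.8·cos²17.8°·tan26.5° = 4.8 + 9.49·4.8·0.9066·0.4986 = 25.389 kPa
Denominator = 19.3·4.8·sin17.8°·cos17.8° = 19.3·4.8·0.3057·0.9521 = 26.964 kPa
FS = 25.389 / 26.964 = 0.942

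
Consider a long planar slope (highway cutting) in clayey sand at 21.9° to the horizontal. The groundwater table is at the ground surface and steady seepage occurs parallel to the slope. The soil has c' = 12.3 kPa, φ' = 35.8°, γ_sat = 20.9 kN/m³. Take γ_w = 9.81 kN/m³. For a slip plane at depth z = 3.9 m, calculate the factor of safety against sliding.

FS = 1.39

With seepage parallel to the slope and the water table at the surface, the effective normal stress on the slip plane uses the buoyant unit weight γ' = γ_sat − γ_w while the driving shear stress uses γ_sat:
FS = [c' + γ' z cos²β tanφ'] / [γ_sat z sinβ cosβ]
γ' = 20.9 − 9.81 = 11.09 kN/m³
Numerator = 12.3 + 11.09·3.9·cos²21.9°·tan35.8° = 12.3 + 11.09·3.9·0.8609·0.7212 = 39.154 kPa
Denominator = 20.9·3.9·sin21.9°·cos21.9° = 20.9·3.9·0.3730·0.9278 = 28.208 kPa
FS = 39.154 / 28.208 = 1.388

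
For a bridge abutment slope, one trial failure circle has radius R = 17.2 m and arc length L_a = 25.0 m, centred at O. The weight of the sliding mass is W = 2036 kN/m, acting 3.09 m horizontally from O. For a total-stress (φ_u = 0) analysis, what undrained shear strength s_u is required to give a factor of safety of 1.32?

FS = s_u·L_a·R / (W·d), so s_u = FS·W·d / (L_a·R).
s_u = 1.32·2036·3.09 / (25.00·17.2) = 8304.4 / 430.00 = 19.31 kPa

s_u = 19.3 kPa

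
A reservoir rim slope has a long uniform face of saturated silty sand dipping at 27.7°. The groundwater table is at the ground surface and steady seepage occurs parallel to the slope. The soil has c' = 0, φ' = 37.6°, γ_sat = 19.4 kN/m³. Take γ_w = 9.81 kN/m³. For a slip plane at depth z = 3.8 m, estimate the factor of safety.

With seepage parallel to the slope and the water table at the surface, the effective normal stress on the slip plane uses the buoyant unit weight γ' = γ_sat − γ_w while the driving shear stress uses γ_sat:
FS = [c' + γ' z cos²β tanφ'] / [γ_sat z sinβ cosβ]
(For c' = 0 this reduces to FS = (γ'/γ_sat)·tanφ'/tanβ.)
γ' = 19.4 − 9.81 = 9.59 kN/m³
Numerator = 0.0 + 9.59·3.8·cos²27.7°·tan37.6° = 0.0 + 9.59·3.8·0.7839·0.7701 = 22.000 kPa
Denominator = 19.4·3.8·sin27.7°·cos27.7° = 19.4·3.8·0.4648·0.8854 = 30.341 kPa
FS = 22.000 / 30.341 = 0.725

FS = 0.73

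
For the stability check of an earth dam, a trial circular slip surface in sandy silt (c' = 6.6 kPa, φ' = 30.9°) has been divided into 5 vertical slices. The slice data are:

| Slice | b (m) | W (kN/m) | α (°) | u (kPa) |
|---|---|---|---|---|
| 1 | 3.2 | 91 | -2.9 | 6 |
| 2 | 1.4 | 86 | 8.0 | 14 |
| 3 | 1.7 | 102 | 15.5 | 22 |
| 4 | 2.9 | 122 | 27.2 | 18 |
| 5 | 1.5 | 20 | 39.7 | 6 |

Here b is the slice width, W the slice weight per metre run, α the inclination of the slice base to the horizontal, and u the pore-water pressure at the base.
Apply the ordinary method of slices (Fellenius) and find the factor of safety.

Ordinary method of slices: FS = Σ[c'·Δl_i + (W_i cosα_i − u_i·Δl_i)·tanφ'] / Σ W_i sinα_i, with Δl_i = b_i / cosα_i.
Slice 1: Δl = 3.2/cos(-2.9°) = 3.204 m; N'_1 = 91·cos(-2.9°) − 6·3.204 = 71.7; c'Δl = 21.15; W sinα = -4.6
Slice 2: Δl = 1.4/cos8.0° = 1.414 m; N'_2 = 86·cos8.0° − 14·1.414 = 65.4; c'Δl = 9.33; W sinα = 12.0
Slice 3: Δl = 1.7/cos15.5° = 1.764 m; N'_3 = 102·cos15.5° − 22·1.764 = 59.5; c'Δl = 11.64; W sinα = 27.3
Slice 4: Δl = 2.9/cos27.2° = 3.261 m; N'_4 = 122·cos27.2° − 18·3.261 = 49.8; c'Δl = 21.52; W sinα = 55.8
Slice 5: Δl = 1.5/cos39.7° = 1.950 m; N'_5 = 20·cos39.7° − 6·1.950 = 3.7; c'Δl = 12.87; W sinα = 12.8
Σc'Δl = 76.5 kN/m; ΣN' = 250.0 kN/m; ΣW sinα = 103.2 kN/m
Resisting = 76.5 + 250.0·tan30.9° = 76.5 + 149.6 = 226.1 kN/m
FS = 226.1 / 103.2 = 2.192

FS = 2.19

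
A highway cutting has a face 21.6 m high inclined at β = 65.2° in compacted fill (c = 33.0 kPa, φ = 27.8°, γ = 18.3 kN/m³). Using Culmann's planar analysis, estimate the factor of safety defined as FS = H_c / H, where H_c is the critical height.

H_c = (4c/γ) · sinβ cosφ / [1 − cos(β − φ)]
    = (4·33.0/18.3) · sin65.2°·cos27.8° / [1 − cos37.4°]
    = 7.213 · 0.8030 / 0.2056 = 28.17 m
FS = H_c / H = 28.17 / 21.6 = 1.304

FS = 1.30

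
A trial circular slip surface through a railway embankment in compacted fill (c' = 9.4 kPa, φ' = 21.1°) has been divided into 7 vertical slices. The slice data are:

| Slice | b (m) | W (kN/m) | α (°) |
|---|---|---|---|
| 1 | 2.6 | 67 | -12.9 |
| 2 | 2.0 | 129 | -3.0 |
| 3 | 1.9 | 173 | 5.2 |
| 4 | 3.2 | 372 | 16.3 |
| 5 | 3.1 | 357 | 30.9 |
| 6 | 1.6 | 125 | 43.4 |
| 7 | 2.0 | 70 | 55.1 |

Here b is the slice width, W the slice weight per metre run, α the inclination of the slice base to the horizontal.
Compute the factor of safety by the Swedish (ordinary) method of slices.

FS = 1.48

Ordinary method of slices: FS = Σ[c'·Δl_i + (W_i cosα_i)·tanφ'] / Σ W_i sinα_i, with Δl_i = b_i / cosα_i.
Slice 1: Δl = 2.6/cos(-12.9°) = 2.667 m; N'_1 = 67·cos(-12.9°) = 65.3; c'Δl = 25.07; W sinα = -15.0
Slice 2: Δl = 2.0/cos(-3.0°) = 2.003 m; N'_2 = 129·cos(-3.0°) = 128.8; c'Δl = 18.83; W sinα = -6.8
Slice 3: Δl = 1.9/cos5.2° = 1.908 m; N'_3 = 173·cos5.2° = 172.3; c'Δl = 17.93; W sinα = 15.7
Slice 4: Δl = 3.2/cos16.3° = 3.334 m; N'_4 = 372·cos16.3° = 357.0; c'Δl = 31.34; W sinα = 104.4
Slice 5: Δl = 3.1/cos30.9° = 3.613 m; N'_5 = 357·cos30.9° = 306.3; c'Δl = 33.96; W sinα = 183.3
Slice 6: Δl = 1.6/cos43.4° = 2.202 m; N'_6 = 125·cos43.4° = 90.8; c'Δl = 20.70; W sinα = 85.9
Slice 7: Δl = 2.0/cos55.1° = 3.496 m; N'_7 = 70·cos55.1° = 40.1; c'Δl = 32.86; W sinα = 57.4
Σc'Δl = 180.7 kN/m; ΣN' = 1160.7 kN/m; ΣW sinα = 425.0 kN/m
Resisting = 180.7 + 1160.7·tan21.1° = 180.7 + 447.9 = 628.6 kN/m
FS = 628.6 / 425.0 = 1.479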